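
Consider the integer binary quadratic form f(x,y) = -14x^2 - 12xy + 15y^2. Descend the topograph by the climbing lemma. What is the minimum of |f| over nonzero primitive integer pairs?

descent: ρ → (15,12,-14)  [lands on river]
river: ρ → (-14,16,13)
river: ρ → (13,10,-17)
river: ρ → (-17,24,6)
river: ρ → (6,24,-17)
river: ρ → (-17,10,13)
river: ρ → (13,16,-14)
river: ρ → (-14,12,15)
river: ρ → (15,18,-11)
river: ρ → (-11,26,7)
river: ρ → (7,30,-3)
river: ρ → (-3,30,7)
river: ρ → (7,26,-11)
river: ρ → (-11,18,15)
closes: descent 1, river 14
min |a| on river = 3

3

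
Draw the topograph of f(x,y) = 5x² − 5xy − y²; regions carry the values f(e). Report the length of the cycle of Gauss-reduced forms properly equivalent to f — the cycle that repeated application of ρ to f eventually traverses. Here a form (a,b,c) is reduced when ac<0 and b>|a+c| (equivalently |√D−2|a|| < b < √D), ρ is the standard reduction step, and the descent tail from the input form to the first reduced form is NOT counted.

D = 45, ⌊√D⌋ = 6
descent: ρ → (-1,5,5)  [lands on river]
river: ρ → (5,5,-1)
ρ-cycle length = 2 (tail of 1 descent step not counted)

2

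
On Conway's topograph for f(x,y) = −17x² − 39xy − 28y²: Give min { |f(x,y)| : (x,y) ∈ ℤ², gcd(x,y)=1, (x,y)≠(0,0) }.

translate: b→5 (≡39 mod 34), so (17,39,28)→(17,5,6)
flip: (17,5,6)→(6,-5,17)
reduced (well bottom): (6,-5,17) with a≤c, −a<b≤a
well minimum |f| = |-6| = 6 (negative-definite)

6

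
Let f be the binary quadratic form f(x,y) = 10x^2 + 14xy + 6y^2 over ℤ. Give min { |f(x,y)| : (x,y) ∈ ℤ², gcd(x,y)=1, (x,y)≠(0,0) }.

translate: b→-6 (≡14 mod 20), so (10,14,6)→(10,-6,2)
flip: (10,-6,2)→(2,6,10)
translate: b→2 (≡6 mod 4), so (2,6,10)→(2,2,6)
reduced (well bottom): (2,2,6) with a≤c, −a<b≤a
well minimum = a = 2

2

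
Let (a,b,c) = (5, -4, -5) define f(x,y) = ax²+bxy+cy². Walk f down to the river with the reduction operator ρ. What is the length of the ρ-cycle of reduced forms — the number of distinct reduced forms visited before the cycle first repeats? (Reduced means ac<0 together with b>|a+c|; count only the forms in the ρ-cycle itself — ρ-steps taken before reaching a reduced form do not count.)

D = 116, ⌊√D⌋ = 10
descent: ρ → (-5,4,5)  [lands on river]
river: ρ → (5,6,-4)
river: ρ → (-4,10,1)
river: ρ → (1,10,-4)
river: ρ → (-4,6,5)
river: ρ → (5,4,-5)
river: ρ → (-5,6,4)
river: ρ → (4,10,-1)
river: ρ → (-1,10,4)
river: ρ → (4,6,-5)
ρ-cycle length = 10 (tail of 1 descent step not counted)

10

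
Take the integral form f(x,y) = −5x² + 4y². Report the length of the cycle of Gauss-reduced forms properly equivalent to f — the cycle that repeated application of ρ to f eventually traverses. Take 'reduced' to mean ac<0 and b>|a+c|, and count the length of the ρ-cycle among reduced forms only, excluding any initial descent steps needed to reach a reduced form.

D = 80, ⌊√D⌋ = 8
descent: ρ → (4,8,-1)  [lands on river]
river: ρ → (-1,8,4)
ρ-cycle length = 2 (tail of 1 descent step not counted)

2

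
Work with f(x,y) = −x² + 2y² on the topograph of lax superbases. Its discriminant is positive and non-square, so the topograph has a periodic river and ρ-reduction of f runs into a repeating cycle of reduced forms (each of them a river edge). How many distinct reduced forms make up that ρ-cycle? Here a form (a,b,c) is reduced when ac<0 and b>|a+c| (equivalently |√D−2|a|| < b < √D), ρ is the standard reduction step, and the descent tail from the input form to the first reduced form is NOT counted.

D = 8, ⌊√D⌋ = 2
descent: ρ → (2,0,-1)
descent: ρ → (-1,2,1)  [lands on river]
river: ρ → (1,2,-1)
ρ-cycle length = 2 (tail of 2 descent steps not counted)

2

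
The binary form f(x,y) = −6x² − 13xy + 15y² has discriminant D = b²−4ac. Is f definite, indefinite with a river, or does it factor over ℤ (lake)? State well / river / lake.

D = b²−4ac = (-13)² − 4·(-6)·15 = 529
D = 23² is a perfect square ⇒ form factors over ℤ ⇒ lakes

lake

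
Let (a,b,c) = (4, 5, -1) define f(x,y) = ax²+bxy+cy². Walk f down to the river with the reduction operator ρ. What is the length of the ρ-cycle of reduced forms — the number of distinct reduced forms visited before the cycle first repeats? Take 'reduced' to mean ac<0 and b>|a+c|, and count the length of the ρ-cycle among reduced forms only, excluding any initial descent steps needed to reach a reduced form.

D = 41, ⌊√D⌋ = 6
river: ρ → (-1,5,4)
river: ρ → (4,3,-2)
river: ρ → (-2,5,2)
river: ρ → (2,3,-4)
river: ρ → (-4,5,1)
river: ρ → (1,5,-4)
river: ρ → (-4,3,2)
river: ρ → (2,5,-2)
river: ρ → (-2,3,4)
river: ρ → (4,5,-1)
ρ-cycle length = 10 (tail of 0 descent steps not counted)

10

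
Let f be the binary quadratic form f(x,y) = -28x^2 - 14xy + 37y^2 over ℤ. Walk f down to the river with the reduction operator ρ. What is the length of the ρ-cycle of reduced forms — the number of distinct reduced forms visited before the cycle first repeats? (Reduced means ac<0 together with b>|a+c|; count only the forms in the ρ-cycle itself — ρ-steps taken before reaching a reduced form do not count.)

D = 4340, ⌊√D⌋ = 65
descent: ρ → (37,14,-28)  [lands on river]
river: ρ → (-28,42,23)
river: ρ → (23,50,-20)
river: ρ → (-20,30,43)
river: ρ → (43,56,-7)
river: ρ → (-7,56,43)
river: ρ → (43,30,-20)
river: ρ → (-20,50,23)
river: ρ → (23,42,-28)
river: ρ → (-28,14,37)
river: ρ → (37,60,-5)
river: ρ → (-5,60,37)
ρ-cycle length = 12 (tail of 1 descent step not counted)

12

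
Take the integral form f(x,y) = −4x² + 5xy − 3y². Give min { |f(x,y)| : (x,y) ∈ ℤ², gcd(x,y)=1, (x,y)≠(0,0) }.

translate: b→3 (≡-5 mod 8), so (4,-5,3)→(4,3,2)
flip: (4,3,2)→(2,-3,4)
translate: b→1 (≡-3 mod 4), so (2,-3,4)→(2,1,3)
reduced (well bottom): (2,1,3) with a≤c, −a<b≤a
well minimum |f| = |-2| = 2 (negative-definite)

2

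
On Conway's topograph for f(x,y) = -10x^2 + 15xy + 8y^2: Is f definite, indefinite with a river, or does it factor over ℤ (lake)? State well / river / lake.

D = b²−4ac = 15² − 4·(-10)·8 = 545
D > 0 non-square ⇒ indefinite ⇒ periodic river

river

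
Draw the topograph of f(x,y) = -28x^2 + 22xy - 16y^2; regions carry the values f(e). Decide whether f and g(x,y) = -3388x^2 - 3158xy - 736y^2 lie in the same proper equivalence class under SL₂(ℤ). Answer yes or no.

D₁ = -1308, D₂ = -1308
f is negative-definite; reduce −f:
−f: flip: (28,-22,16)→(16,22,28)
−f: translate: b→-10 (≡22 mod 32), so (16,22,28)→(16,-10,22)
−f: reduced (well bottom): (16,-10,22) with a≤c, −a<b≤a
flip sign back: reduced form of f is (-16,10,-22)
g is negative-definite; reduce −g:
−g: flip: (3388,3158,736)→(736,-3158,3388)
−g: translate: b→-214 (≡-3158 mod 1472), so (736,-3158,3388)→(736,-214,16)
−g: flip: (736,-214,16)→(16,214,736)
−g: translate: b→-10 (≡214 mod 32), so (16,214,736)→(16,-10,22)
−g: reduced (well bottom): (16,-10,22) with a≤c, −a<b≤a
flip sign back: reduced form of g is (-16,10,-22)
reduced forms (-16, 10, -22) vs (-16, 10, -22) ⇒ equivalent

yes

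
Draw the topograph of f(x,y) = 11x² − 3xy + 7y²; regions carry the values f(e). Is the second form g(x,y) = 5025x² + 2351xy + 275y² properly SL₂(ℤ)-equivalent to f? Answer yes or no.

D₁ = -299, D₂ = -299
f: flip: (11,-3,7)→(7,3,11)
f: reduced (well bottom): (7,3,11) with a≤c, −a<b≤a
g: flip: (5025,2351,275)→(275,-2351,5025)
g: translate: b→-151 (≡-2351 mod 550), so (275,-2351,5025)→(275,-151,21)
g: flip: (275,-151,21)→(21,151,275)
g: translate: b→-17 (≡151 mod 42), so (21,151,275)→(21,-17,7)
g: flip: (21,-17,7)→(7,17,21)
g: translate: b→3 (≡17 mod 14), so (7,17,21)→(7,3,11)
g: reduced (well bottom): (7,3,11) with a≤c, −a<b≤a
reduced forms (7, 3, 11) vs (7, 3, 11) ⇒ equivalent

yes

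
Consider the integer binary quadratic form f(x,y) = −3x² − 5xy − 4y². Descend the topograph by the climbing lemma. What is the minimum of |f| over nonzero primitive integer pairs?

translate: b→-1 (≡5 mod 6), so (3,5,4)→(3,-1,2)
flip: (3,-1,2)→(2,1,3)
reduced (well bottom): (2,1,3) with a≤c, −a<b≤a
well minimum |f| = |-2| = 2 (negative-definite)

2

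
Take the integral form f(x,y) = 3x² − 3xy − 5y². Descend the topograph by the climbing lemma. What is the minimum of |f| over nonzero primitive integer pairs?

descent: ρ → (-5,3,3)  [lands on river]
river: ρ → (3,3,-5)
river: ρ → (-5,7,1)
river: ρ → (1,7,-5)
closes: descent 1, river 4
min |a| on river = 1

1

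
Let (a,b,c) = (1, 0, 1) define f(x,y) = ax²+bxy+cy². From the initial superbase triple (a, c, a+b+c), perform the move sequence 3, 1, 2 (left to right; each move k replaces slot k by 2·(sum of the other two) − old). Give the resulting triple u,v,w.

start (1,1,2) = (f(1,0),f(0,1),f(1,1))
replace slot 3: 2·(1+1) − 2 = 2 → (1,1,2)
replace slot 1: 2·(1+2) − 1 = 5 → (5,1,2)
replace slot 2: 2·(5+2) − 1 = 13 → (5,13,2)

5,13,2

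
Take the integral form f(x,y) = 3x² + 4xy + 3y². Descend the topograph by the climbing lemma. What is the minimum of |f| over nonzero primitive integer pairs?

translate: b→-2 (≡4 mod 6), so (3,4,3)→(3,-2,2)
flip: (3,-2,2)→(2,2,3)
reduced (well bottom): (2,2,3) with a≤c, −a<b≤a
well minimum = a = 2

2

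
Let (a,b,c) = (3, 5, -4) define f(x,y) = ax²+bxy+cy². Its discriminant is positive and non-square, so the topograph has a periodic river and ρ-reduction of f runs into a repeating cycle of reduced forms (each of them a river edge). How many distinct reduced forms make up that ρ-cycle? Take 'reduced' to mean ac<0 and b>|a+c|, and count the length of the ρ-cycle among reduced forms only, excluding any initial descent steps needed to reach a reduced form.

D = 73, ⌊√D⌋ = 8
river: ρ → (-4,3,4)
river: ρ → (4,5,-3)
river: ρ → (-3,7,2)
river: ρ → (2,5,-6)
river: ρ → (-6,7,1)
river: ρ → (1,7,-6)
river: ρ → (-6,5,2)
river: ρ → (2,7,-3)
river: ρ → (-3,5,4)
river: ρ → (4,3,-4)
river: ρ → (-4,5,3)
river: ρ → (3,7,-2)
river: ρ → (-2,5,6)
river: ρ → (6,7,-1)
river: ρ → (-1,7,6)
river: ρ → (6,5,-2)
river: ρ → (-2,7,3)
river: ρ → (3,5,-4)
ρ-cycle length = 18 (tail of 0 descent steps not counted)

18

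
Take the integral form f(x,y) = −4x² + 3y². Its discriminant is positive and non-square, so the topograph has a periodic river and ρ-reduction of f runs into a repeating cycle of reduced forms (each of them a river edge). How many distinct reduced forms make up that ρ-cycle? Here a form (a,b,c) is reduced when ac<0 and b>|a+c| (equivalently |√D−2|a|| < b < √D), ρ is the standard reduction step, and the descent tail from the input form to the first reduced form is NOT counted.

D = 48, ⌊√D⌋ = 6
descent: ρ → (3,6,-1)  [lands on river]
river: ρ → (-1,6,3)
ρ-cycle length = 2 (tail of 1 descent step not counted)

2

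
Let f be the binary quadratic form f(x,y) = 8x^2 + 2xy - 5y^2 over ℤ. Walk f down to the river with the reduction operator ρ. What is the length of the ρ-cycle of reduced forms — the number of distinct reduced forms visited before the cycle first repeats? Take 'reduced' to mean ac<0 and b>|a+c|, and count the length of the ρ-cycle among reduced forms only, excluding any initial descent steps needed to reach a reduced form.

D = 164, ⌊√D⌋ = 12
descent: ρ → (-5,8,5)  [lands on river]
river: ρ → (5,12,-1)
river: ρ → (-1,12,5)
river: ρ → (5,8,-5)
river: ρ → (-5,12,1)
river: ρ → (1,12,-5)
ρ-cycle length = 6 (tail of 1 descent step not counted)

6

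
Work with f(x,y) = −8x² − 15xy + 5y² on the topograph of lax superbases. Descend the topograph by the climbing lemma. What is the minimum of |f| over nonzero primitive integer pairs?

descent: ρ → (5,15,-8)  [lands on river]
river: ρ → (-8,17,3)
river: ρ → (3,19,-2)
river: ρ → (-2,17,12)
river: ρ → (12,7,-7)
river: ρ → (-7,7,12)
river: ρ → (12,17,-2)
river: ρ → (-2,19,3)
river: ρ → (3,17,-8)
river: ρ → (-8,15,5)
closes: descent 1, river 10
min |a| on river = 2

2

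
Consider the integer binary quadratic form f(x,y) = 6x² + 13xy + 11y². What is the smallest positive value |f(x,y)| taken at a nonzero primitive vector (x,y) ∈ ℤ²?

translate: b→1 (≡13 mod 12), so (6,13,11)→(6,1,4)
flip: (6,1,4)→(4,-1,6)
reduced (well bottom): (4,-1,6) with a≤c, −a<b≤a
well minimum = a = 4

4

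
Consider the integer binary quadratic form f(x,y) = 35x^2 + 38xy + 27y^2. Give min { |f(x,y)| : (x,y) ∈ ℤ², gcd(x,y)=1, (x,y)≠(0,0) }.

translate: b→-32 (≡38 mod 70), so (35,38,27)→(35,-32,24)
flip: (35,-32,24)→(24,32,35)
translate: b→-16 (≡32 mod 48), so (24,32,35)→(24,-16,27)
reduced (well bottom): (24,-16,27) with a≤c, −a<b≤a
well minimum = a = 24

24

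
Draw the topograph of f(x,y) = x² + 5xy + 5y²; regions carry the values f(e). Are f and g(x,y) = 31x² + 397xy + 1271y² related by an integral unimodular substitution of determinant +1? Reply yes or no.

D₁ = 5, D₂ = 5
river cycle of f (length 2): (1, 1, -1), (-1, 1, 1)
river cycle of g (length 2): (1, 1, -1), (-1, 1, 1)
cycles coincide ⇒ equivalent

yes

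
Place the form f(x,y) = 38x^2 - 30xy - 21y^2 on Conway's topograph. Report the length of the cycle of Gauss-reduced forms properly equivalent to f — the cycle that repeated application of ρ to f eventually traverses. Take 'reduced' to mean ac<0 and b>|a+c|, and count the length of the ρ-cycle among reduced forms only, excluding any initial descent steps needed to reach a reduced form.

D = 4092, ⌊√D⌋ = 63
descent: ρ → (-21,30,38)  [lands on river]
river: ρ → (38,46,-13)
river: ρ → (-13,58,14)
river: ρ → (14,54,-21)
ρ-cycle length = 4 (tail of 1 descent step not counted)

4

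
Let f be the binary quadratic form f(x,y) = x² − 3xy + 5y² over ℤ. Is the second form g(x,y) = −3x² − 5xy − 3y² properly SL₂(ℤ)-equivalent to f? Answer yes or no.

D₁ = -11, D₂ = -11
f: translate: b→1 (≡-3 mod 2), so (1,-3,5)→(1,1,3)
f: reduced (well bottom): (1,1,3) with a≤c, −a<b≤a
g is negative-definite; reduce −g:
−g: translate: b→-1 (≡5 mod 6), so (3,5,3)→(3,-1,1)
−g: flip: (3,-1,1)→(1,1,3)
−g: reduced (well bottom): (1,1,3) with a≤c, −a<b≤a
flip sign back: reduced form of g is (-1,-1,-3)
reduced forms (1, 1, 3) vs (-1, -1, -3) ⇒ inequivalent

no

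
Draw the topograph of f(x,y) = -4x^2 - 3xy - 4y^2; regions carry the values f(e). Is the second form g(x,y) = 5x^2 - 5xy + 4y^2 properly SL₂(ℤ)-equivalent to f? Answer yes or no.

D₁ = -55, D₂ = -55
f is negative-definite; reduce −f:
−f: reduced (well bottom): (4,3,4) with a≤c, −a<b≤a
flip sign back: reduced form of f is (-4,-3,-4)
g: translate: b→5 (≡-5 mod 10), so (5,-5,4)→(5,5,4)
g: flip: (5,5,4)→(4,-5,5)
g: translate: b→3 (≡-5 mod 8), so (4,-5,5)→(4,3,4)
g: reduced (well bottom): (4,3,4) with a≤c, −a<b≤a
reduced forms (-4, -3, -4) vs (4, 3, 4) ⇒ inequivalent

no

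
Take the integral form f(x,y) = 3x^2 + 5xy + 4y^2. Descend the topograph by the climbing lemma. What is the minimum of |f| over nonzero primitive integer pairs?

translate: b→-1 (≡5 mod 6), so (3,5,4)→(3,-1,2)
flip: (3,-1,2)→(2,1,3)
reduced (well bottom): (2,1,3) with a≤c, −a<b≤a
well minimum = a = 2

2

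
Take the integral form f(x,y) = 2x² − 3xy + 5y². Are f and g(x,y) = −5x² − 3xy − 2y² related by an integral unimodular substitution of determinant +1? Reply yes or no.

D₁ = -31, D₂ = -31
f: translate: b→1 (≡-3 mod 4), so (2,-3,5)→(2,1,4)
f: reduced (well bottom): (2,1,4) with a≤c, −a<b≤a
g is negative-definite; reduce −g:
−g: flip: (5,3,2)→(2,-3,5)
−g: translate: b→1 (≡-3 mod 4), so (2,-3,5)→(2,1,4)
−g: reduced (well bottom): (2,1,4) with a≤c, −a<b≤a
flip sign back: reduced form of g is (-2,-1,-4)
reduced forms (2, 1, 4) vs (-2, -1, -4) ⇒ inequivalent

no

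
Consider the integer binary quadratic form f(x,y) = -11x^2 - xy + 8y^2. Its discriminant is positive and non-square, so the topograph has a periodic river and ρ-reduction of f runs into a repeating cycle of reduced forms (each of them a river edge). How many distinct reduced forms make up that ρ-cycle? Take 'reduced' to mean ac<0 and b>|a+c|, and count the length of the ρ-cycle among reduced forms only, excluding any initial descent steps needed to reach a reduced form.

D = 353, ⌊√D⌋ = 18
descent: ρ → (8,17,-2)  [lands on river]
river: ρ → (-2,15,16)
river: ρ → (16,17,-1)
river: ρ → (-1,17,16)
river: ρ → (16,15,-2)
river: ρ → (-2,17,8)
river: ρ → (8,15,-4)
river: ρ → (-4,17,4)
river: ρ → (4,15,-8)
river: ρ → (-8,17,2)
river: ρ → (2,15,-16)
river: ρ → (-16,17,1)
river: ρ → (1,17,-16)
river: ρ → (-16,15,2)
river: ρ → (2,17,-8)
river: ρ → (-8,15,4)
river: ρ → (4,17,-4)
river: ρ → (-4,15,8)
ρ-cycle length = 18 (tail of 1 descent step not counted)

18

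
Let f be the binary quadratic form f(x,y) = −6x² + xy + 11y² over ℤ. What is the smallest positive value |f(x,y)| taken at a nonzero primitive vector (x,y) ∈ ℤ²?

descent: ρ → (11,-1,-6)
descent: ρ → (-6,13,4)  [lands on river]
river: ρ → (4,11,-9)
river: ρ → (-9,7,6)
river: ρ → (6,5,-10)
river: ρ → (-10,15,1)
river: ρ → (1,15,-10)
river: ρ → (-10,5,6)
river: ρ → (6,7,-9)
river: ρ → (-9,11,4)
river: ρ → (4,13,-6)
river: ρ → (-6,11,6)
river: ρ → (6,13,-4)
river: ρ → (-4,11,9)
river: ρ → (9,7,-6)
river: ρ → (-6,5,10)
river: ρ → (10,15,-1)
river: ρ → (-1,15,10)
river: ρ → (10,5,-6)
river: ρ → (-6,7,9)
river: ρ → (9,11,-4)
river: ρ → (-4,13,6)
river: ρ → (6,11,-6)
closes: descent 2, river 22
min |a| on river = 1

1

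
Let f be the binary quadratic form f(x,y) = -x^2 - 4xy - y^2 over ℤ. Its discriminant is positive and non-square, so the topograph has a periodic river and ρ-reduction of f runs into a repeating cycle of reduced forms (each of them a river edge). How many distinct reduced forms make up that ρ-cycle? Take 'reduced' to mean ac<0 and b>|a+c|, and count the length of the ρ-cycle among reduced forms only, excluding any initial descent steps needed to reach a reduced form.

D = 12, ⌊√D⌋ = 3
descent: ρ → (-1,2,2)  [lands on river]
river: ρ → (2,2,-1)
ρ-cycle length = 2 (tail of 1 descent step not counted)

2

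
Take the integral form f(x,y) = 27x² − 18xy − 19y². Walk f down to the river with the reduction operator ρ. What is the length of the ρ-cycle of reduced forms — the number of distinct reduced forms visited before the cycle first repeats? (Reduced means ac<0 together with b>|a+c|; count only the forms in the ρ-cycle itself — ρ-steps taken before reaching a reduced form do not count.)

D = 2376, ⌊√D⌋ = 48
descent: ρ → (-19,18,27)  [lands on river]
river: ρ → (27,36,-10)
river: ρ → (-10,44,11)
river: ρ → (11,44,-10)
river: ρ → (-10,36,27)
river: ρ → (27,18,-19)
river: ρ → (-19,20,26)
river: ρ → (26,32,-13)
river: ρ → (-13,46,5)
river: ρ → (5,44,-22)
river: ρ → (-22,44,5)
river: ρ → (5,46,-13)
river: ρ → (-13,32,26)
river: ρ → (26,20,-19)
ρ-cycle length = 14 (tail of 1 descent step not counted)

14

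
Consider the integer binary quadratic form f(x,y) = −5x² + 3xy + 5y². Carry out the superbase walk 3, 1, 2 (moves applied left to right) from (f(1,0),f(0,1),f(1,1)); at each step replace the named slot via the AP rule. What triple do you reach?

start (-5,5,3) = (f(1,0),f(0,1),f(1,1))
replace slot 3: 2·((-5)+5) − 3 = -3 → (-5,5,-3)
replace slot 1: 2·(5+(-3)) − (-5) = 9 → (9,5,-3)
replace slot 2: 2·(9+(-3)) − 5 = 7 → (9,7,-3)

9,7,-3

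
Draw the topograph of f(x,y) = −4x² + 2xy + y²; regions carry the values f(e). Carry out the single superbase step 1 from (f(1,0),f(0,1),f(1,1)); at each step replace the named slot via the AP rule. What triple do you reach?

start (-4,1,-1) = (f(1,0),f(0,1),f(1,1))
replace slot 1: 2·(1+(-1)) − (-4) = 4 → (4,1,-1)

4,1,-1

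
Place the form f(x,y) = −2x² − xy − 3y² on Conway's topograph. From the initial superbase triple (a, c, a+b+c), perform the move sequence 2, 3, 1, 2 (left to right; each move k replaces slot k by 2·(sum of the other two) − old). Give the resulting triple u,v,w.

start (-2,-3,-6) = (f(1,0),f(0,1),f(1,1))
replace slot 2: 2·((-2)+(-6)) − (-3) = -13 → (-2,-13,-6)
replace slot 3: 2·((-2)+(-13)) − (-6) = -24 → (-2,-13,-24)
replace slot 1: 2·((-13)+(-24)) − (-2) = -72 → (-72,-13,-24)
replace slot 2: 2·((-72)+(-24)) − (-13) = -179 → (-72,-179,-24)

-72,-179,-24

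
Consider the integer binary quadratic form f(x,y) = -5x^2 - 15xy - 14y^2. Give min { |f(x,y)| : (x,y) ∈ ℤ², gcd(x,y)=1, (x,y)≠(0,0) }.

translate: b→5 (≡15 mod 10), so (5,15,14)→(5,5,4)
flip: (5,5,4)→(4,-5,5)
translate: b→3 (≡-5 mod 8), so (4,-5,5)→(4,3,4)
reduced (well bottom): (4,3,4) with a≤c, −a<b≤a
well minimum |f| = |-4| = 4 (negative-definite)

4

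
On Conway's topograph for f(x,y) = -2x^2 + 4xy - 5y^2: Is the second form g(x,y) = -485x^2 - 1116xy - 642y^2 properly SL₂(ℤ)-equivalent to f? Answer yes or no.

D₁ = -24, D₂ = -24
f is negative-definite; reduce −f:
−f: translate: b→0 (≡-4 mod 4), so (2,-4,5)→(2,0,3)
−f: reduced (well bottom): (2,0,3) with a≤c, −a<b≤a
flip sign back: reduced form of f is (-2,0,-3)
g is negative-definite; reduce −g:
−g: translate: b→146 (≡1116 mod 970), so (485,1116,642)→(485,146,11)
−g: flip: (485,146,11)→(11,-146,485)
−g: translate: b→8 (≡-146 mod 22), so (11,-146,485)→(11,8,2)
−g: flip: (11,8,2)→(2,-8,11)
−g: translate: b→0 (≡-8 mod 4), so (2,-8,11)→(2,0,3)
−g: reduced (well bottom): (2,0,3) with a≤c, −a<b≤a
flip sign back: reduced form of g is (-2,0,-3)
reduced forms (-2, 0, -3) vs (-2, 0, -3) ⇒ equivalent

yes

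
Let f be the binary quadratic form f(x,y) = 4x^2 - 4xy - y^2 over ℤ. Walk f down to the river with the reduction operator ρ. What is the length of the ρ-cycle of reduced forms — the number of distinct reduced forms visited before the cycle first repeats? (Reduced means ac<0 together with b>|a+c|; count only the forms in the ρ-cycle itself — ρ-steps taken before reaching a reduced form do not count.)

D = 32, ⌊√D⌋ = 5
descent: ρ → (-1,4,4)  [lands on river]
river: ρ → (4,4,-1)
ρ-cycle length = 2 (tail of 1 descent step not counted)

2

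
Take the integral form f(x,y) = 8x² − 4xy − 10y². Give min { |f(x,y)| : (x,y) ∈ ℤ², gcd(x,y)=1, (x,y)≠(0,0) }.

descent: ρ → (-10,4,8)  [lands on river]
river: ρ → (8,12,-6)
river: ρ → (-6,12,8)
river: ρ → (8,4,-10)
river: ρ → (-10,16,2)
river: ρ → (2,16,-10)
closes: descent 1, river 6
min |a| on river = 2

2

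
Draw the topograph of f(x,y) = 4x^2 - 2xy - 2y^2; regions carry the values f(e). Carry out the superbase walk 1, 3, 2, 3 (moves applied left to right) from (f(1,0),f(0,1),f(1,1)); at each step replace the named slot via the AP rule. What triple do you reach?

start (4,-2,0) = (f(1,0),f(0,1),f(1,1))
replace slot 1: 2·((-2)+0) − 4 = -8 → (-8,-2,0)
replace slot 3: 2·((-8)+(-2)) − 0 = -20 → (-8,-2,-20)
replace slot 2: 2·((-8)+(-20)) − (-2) = -54 → (-8,-54,-20)
replace slot 3: 2·((-8)+(-54)) − (-20) = -104 → (-8,-54,-104)

-8,-54,-104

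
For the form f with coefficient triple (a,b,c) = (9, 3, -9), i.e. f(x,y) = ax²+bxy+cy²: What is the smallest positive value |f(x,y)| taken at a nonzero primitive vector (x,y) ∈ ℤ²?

river: ρ → (-9,15,3)
river: ρ → (3,15,-9)
river: ρ → (-9,3,9)
river: ρ → (9,15,-3)
river: ρ → (-3,15,9)
river: ρ → (9,3,-9)
closes: descent 0, river 6
min |a| on river = 3

3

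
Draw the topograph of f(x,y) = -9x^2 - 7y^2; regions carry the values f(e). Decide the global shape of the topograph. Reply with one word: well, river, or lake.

D = b²−4ac = 0² − 4·(-9)·(-7) = -252
D < 0 ⇒ definite ⇒ every region one sign ⇒ single well

well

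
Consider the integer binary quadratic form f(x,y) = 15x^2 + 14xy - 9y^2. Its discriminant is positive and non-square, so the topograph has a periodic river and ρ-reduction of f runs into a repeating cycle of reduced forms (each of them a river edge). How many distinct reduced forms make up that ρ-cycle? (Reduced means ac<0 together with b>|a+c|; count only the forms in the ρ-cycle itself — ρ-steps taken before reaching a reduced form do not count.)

D = 736, ⌊√D⌋ = 27
river: ρ → (-9,22,7)
river: ρ → (7,20,-12)
river: ρ → (-12,4,15)
river: ρ → (15,26,-1)
river: ρ → (-1,26,15)
river: ρ → (15,4,-12)
river: ρ → (-12,20,7)
river: ρ → (7,22,-9)
river: ρ → (-9,14,15)
river: ρ → (15,16,-8)
river: ρ → (-8,16,15)
river: ρ → (15,14,-9)
ρ-cycle length = 12 (tail of 0 descent steps not counted)

12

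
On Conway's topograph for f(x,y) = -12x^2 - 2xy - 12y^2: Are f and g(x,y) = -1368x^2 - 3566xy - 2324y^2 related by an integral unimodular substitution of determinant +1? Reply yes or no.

D₁ = -572, D₂ = -572
f is negative-definite; reduce −f:
−f: reduced (well bottom): (12,2,12) with a≤c, −a<b≤a
flip sign back: reduced form of f is (-12,-2,-12)
g is negative-definite; reduce −g:
−g: translate: b→830 (≡3566 mod 2736), so (1368,3566,2324)→(1368,830,126)
−g: flip: (1368,830,126)→(126,-830,1368)
−g: translate: b→-74 (≡-830 mod 252), so (126,-830,1368)→(126,-74,12)
−g: flip: (126,-74,12)→(12,74,126)
−g: translate: b→2 (≡74 mod 24), so (12,74,126)→(12,2,12)
−g: reduced (well bottom): (12,2,12) with a≤c, −a<b≤a
flip sign back: reduced form of g is (-12,-2,-12)
reduced forms (-12, -2, -12) vs (-12, -2, -12) ⇒ equivalent

yes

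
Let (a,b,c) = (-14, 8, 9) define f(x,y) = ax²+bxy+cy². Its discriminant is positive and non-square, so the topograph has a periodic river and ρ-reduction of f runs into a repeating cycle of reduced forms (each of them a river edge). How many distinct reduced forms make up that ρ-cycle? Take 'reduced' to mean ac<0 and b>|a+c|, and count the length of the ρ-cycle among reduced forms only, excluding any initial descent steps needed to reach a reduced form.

D = 568, ⌊√D⌋ = 23
river: ρ → (9,10,-13)
river: ρ → (-13,16,6)
river: ρ → (6,20,-7)
river: ρ → (-7,22,3)
river: ρ → (3,20,-14)
river: ρ → (-14,8,9)
ρ-cycle length = 6 (tail of 0 descent steps not counted)

6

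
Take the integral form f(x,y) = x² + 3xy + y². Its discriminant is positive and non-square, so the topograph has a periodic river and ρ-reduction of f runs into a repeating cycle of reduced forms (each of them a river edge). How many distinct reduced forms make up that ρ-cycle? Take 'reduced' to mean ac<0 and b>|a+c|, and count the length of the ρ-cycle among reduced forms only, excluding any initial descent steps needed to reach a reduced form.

D = 5, ⌊√D⌋ = 2
descent: ρ → (1,1,-1)  [lands on river]
river: ρ → (-1,1,1)
ρ-cycle length = 2 (tail of 1 descent step not counted)

2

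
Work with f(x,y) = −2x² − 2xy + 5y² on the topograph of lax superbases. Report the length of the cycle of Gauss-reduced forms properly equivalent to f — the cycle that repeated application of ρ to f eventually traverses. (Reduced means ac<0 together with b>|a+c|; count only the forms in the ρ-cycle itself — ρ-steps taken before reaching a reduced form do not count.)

D = 44, ⌊√D⌋ = 6
descent: ρ → (5,2,-2)
descent: ρ → (-2,6,1)  [lands on river]
river: ρ → (1,6,-2)
ρ-cycle length = 2 (tail of 2 descent steps not counted)

2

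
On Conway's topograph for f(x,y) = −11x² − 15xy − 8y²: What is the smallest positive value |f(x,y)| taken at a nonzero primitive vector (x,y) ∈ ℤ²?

translate: b→-7 (≡15 mod 22), so (11,15,8)→(11,-7,4)
flip: (11,-7,4)→(4,7,11)
translate: b→-1 (≡7 mod 8), so (4,7,11)→(4,-1,8)
reduced (well bottom): (4,-1,8) with a≤c, −a<b≤a
well minimum |f| = |-4| = 4 (negative-definite)

4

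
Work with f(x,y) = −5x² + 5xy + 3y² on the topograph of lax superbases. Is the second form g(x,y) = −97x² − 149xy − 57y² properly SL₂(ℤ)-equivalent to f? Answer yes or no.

D₁ = 85, D₂ = 85
river cycle of f (length 6): (3, 7, -3), (-3, 5, 5), (5, 5, -3), (-3, 7, 3), (3, 5, -5), (-5, 5, 3)
river cycle of g (length 6): (-5, 5, 3), (3, 7, -3), (-3, 5, 5), (5, 5, -3), (-3, 7, 3), (3, 5, -5)
cycles coincide ⇒ equivalent

yes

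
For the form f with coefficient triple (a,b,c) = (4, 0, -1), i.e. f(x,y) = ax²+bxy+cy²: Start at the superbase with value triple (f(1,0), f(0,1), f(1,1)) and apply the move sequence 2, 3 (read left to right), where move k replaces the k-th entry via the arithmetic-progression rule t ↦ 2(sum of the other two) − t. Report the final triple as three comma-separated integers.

start (4,-1,3) = (f(1,0),f(0,1),f(1,1))
replace slot 2: 2·(4+3) − (-1) = 15 → (4,15,3)
replace slot 3: 2·(4+15) − 3 = 35 → (4,15,35)

4,15,35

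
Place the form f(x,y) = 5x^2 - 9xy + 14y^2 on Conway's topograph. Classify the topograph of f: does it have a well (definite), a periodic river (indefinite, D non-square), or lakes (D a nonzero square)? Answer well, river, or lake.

D = b²−4ac = (-9)² − 4·5·14 = -199
D < 0 ⇒ definite ⇒ every region one sign ⇒ single well

well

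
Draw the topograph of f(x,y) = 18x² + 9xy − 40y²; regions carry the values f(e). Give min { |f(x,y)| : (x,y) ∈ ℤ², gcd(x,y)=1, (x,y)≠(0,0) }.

descent: ρ → (-40,-9,18)
descent: ρ → (18,45,-13)  [lands on river]
river: ρ → (-13,33,36)
river: ρ → (36,39,-10)
river: ρ → (-10,41,32)
river: ρ → (32,23,-19)
river: ρ → (-19,53,2)
river: ρ → (2,51,-45)
river: ρ → (-45,39,8)
river: ρ → (8,41,-40)
river: ρ → (-40,39,9)
river: ρ → (9,51,-10)
river: ρ → (-10,49,14)
river: ρ → (14,35,-31)
river: ρ → (-31,27,18)
closes: descent 2, river 14
min |a| on river = 2

2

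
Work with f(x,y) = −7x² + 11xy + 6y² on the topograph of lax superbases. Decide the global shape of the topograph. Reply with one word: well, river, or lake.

D = b²−4ac = 11² − 4·(-7)·6 = 289
D = 17² is a perfect square ⇒ form factors over ℤ ⇒ lakes

lake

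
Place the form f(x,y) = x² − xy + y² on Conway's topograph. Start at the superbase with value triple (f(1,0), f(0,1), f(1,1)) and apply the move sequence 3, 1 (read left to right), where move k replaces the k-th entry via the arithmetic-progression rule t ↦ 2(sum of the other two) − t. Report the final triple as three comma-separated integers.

start (1,1,1) = (f(1,0),f(0,1),f(1,1))
replace slot 3: 2·(1+1) − 1 = 3 → (1,1,3)
replace slot 1: 2·(1+3) − 1 = 7 → (7,1,3)

7,1,3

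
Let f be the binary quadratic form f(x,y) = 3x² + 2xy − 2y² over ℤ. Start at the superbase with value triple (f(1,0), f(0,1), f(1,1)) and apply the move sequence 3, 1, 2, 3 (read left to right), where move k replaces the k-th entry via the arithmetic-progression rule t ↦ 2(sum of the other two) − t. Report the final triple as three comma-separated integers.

start (3,-2,3) = (f(1,0),f(0,1),f(1,1))
replace slot 3: 2·(3+(-2)) − 3 = -1 → (3,-2,-1)
replace slot 1: 2·((-2)+(-1)) − 3 = -9 → (-9,-2,-1)
replace slot 2: 2·((-9)+(-1)) − (-2) = -18 → (-9,-18,-1)
replace slot 3: 2·((-9)+(-18)) − (-1) = -53 → (-9,-18,-53)

-9,-18,-53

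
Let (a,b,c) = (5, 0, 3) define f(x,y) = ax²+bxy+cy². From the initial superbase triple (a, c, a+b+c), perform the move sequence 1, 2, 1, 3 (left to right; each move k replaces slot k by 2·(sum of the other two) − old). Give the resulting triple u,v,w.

start (5,3,8) = (f(1,0),f(0,1),f(1,1))
replace slot 1: 2·(3+8) − 5 = 17 → (17,3,8)
replace slot 2: 2·(17+8) − 3 = 47 → (17,47,8)
replace slot 1: 2·(47+8) − 17 = 93 → (93,47,8)
replace slot 3: 2·(93+47) − 8 = 272 → (93,47,272)

93,47,272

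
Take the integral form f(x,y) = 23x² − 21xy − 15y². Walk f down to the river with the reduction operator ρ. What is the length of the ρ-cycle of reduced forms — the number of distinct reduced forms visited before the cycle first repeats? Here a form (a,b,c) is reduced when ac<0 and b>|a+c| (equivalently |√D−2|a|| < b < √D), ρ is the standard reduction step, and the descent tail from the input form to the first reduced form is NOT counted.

D = 1821, ⌊√D⌋ = 42
descent: ρ → (-15,21,23)  [lands on river]
river: ρ → (23,25,-13)
river: ρ → (-13,27,21)
river: ρ → (21,15,-19)
river: ρ → (-19,23,17)
river: ρ → (17,11,-25)
river: ρ → (-25,39,3)
river: ρ → (3,39,-25)
river: ρ → (-25,11,17)
river: ρ → (17,23,-19)
river: ρ → (-19,15,21)
river: ρ → (21,27,-13)
river: ρ → (-13,25,23)
river: ρ → (23,21,-15)
river: ρ → (-15,39,5)
river: ρ → (5,41,-7)
river: ρ → (-7,29,35)
river: ρ → (35,41,-1)
river: ρ → (-1,41,35)
river: ρ → (35,29,-7)
river: ρ → (-7,41,5)
river: ρ → (5,39,-15)
ρ-cycle length = 22 (tail of 1 descent step not counted)

22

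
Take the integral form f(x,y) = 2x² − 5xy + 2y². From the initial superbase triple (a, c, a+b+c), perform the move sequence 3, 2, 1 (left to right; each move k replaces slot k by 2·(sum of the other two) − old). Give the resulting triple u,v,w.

start (2,2,-1) = (f(1,0),f(0,1),f(1,1))
replace slot 3: 2·(2+2) − (-1) = 9 → (2,2,9)
replace slot 2: 2·(2+9) − 2 = 20 → (2,20,9)
replace slot 1: 2·(20+9) − 2 = 56 → (56,20,9)

56,20,9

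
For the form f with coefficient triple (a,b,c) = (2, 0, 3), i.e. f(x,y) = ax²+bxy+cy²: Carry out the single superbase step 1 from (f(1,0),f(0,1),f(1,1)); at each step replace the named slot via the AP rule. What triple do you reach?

start (2,3,5) = (f(1,0),f(0,1),f(1,1))
replace slot 1: 2·(3+5) − 2 = 14 → (14,3,5)

14,3,5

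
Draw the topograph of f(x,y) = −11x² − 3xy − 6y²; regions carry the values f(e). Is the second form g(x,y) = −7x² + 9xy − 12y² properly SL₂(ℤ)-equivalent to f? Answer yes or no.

D₁ = -255, D₂ = -255
f is negative-definite; reduce −f:
−f: flip: (11,3,6)→(6,-3,11)
−f: reduced (well bottom): (6,-3,11) with a≤c, −a<b≤a
flip sign back: reduced form of f is (-6,3,-11)
g is negative-definite; reduce −g:
−g: translate: b→5 (≡-9 mod 14), so (7,-9,12)→(7,5,10)
−g: reduced (well bottom): (7,5,10) with a≤c, −a<b≤a
flip sign back: reduced form of g is (-7,-5,-10)
reduced forms (-6, 3, -11) vs (-7, -5, -10) ⇒ inequivalent

no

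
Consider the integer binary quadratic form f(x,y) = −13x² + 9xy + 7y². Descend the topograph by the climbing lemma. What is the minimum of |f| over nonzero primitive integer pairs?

river: ρ → (7,19,-3)
river: ρ → (-3,17,13)
river: ρ → (13,9,-7)
river: ρ → (-7,19,3)
river: ρ → (3,17,-13)
river: ρ → (-13,9,7)
closes: descent 0, river 6
min |a| on river = 3

3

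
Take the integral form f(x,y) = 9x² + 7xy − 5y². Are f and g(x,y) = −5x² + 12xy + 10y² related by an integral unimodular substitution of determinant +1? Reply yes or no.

D₁ = 229, D₂ = 344
discriminants differ ⇒ not SL₂(ℤ)-equivalent

no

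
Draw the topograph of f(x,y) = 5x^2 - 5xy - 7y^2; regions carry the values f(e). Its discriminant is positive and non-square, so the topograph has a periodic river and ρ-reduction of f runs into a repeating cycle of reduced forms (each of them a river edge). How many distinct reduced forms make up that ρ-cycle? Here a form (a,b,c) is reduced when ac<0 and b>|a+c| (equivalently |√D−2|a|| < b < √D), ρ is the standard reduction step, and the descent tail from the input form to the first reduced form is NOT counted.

D = 165, ⌊√D⌋ = 12
descent: ρ → (-7,5,5)  [lands on river]
river: ρ → (5,5,-7)
river: ρ → (-7,9,3)
river: ρ → (3,9,-7)
ρ-cycle length = 4 (tail of 1 descent step not counted)

4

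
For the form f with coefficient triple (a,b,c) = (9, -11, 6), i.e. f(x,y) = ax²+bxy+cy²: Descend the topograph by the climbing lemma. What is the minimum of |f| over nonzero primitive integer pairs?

translate: b→7 (≡-11 mod 18), so (9,-11,6)→(9,7,4)
flip: (9,7,4)→(4,-7,9)
translate: b→1 (≡-7 mod 8), so (4,-7,9)→(4,1,6)
reduced (well bottom): (4,1,6) with a≤c, −a<b≤a
well minimum = a = 4

4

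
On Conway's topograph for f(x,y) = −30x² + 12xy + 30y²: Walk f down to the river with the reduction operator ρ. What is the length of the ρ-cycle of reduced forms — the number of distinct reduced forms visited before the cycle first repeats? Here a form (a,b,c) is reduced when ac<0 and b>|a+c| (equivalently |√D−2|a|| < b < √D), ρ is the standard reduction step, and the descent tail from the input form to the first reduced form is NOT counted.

D = 3744, ⌊√D⌋ = 61
river: ρ → (30,48,-12)
river: ρ → (-12,48,30)
river: ρ → (30,12,-30)
river: ρ → (-30,48,12)
river: ρ → (12,48,-30)
river: ρ → (-30,12,30)
ρ-cycle length = 6 (tail of 0 descent steps not counted)

6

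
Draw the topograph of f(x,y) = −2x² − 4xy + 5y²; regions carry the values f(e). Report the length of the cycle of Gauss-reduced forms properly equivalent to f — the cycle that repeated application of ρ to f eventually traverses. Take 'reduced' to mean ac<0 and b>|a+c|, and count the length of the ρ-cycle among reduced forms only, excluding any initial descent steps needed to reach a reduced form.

D = 56, ⌊√D⌋ = 7
descent: ρ → (5,4,-2)  [lands on river]
river: ρ → (-2,4,5)
river: ρ → (5,6,-1)
river: ρ → (-1,6,5)
ρ-cycle length = 4 (tail of 1 descent step not counted)

4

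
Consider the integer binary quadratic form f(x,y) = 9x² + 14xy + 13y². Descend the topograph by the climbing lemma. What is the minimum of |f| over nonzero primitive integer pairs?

translate: b→-4 (≡14 mod 18), so (9,14,13)→(9,-4,8)
flip: (9,-4,8)→(8,4,9)
reduced (well bottom): (8,4,9) with a≤c, −a<b≤a
well minimum = a = 8

8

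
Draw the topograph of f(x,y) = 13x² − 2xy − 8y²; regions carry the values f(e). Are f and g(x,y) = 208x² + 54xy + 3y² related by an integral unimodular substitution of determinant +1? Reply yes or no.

D₁ = 420, D₂ = 420
river cycle of f (length 4): (-8, 18, 3), (3, 18, -8), (-8, 14, 7), (7, 14, -8)
river cycle of g (length 4): (3, 18, -8), (-8, 14, 7), (7, 14, -8), (-8, 18, 3)
cycles coincide ⇒ equivalent

yes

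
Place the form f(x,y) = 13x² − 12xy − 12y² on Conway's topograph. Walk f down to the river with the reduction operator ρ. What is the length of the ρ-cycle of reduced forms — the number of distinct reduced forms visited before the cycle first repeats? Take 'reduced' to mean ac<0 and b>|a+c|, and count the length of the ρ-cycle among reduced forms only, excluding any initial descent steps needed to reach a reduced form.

D = 768, ⌊√D⌋ = 27
descent: ρ → (-12,12,13)  [lands on river]
river: ρ → (13,14,-11)
river: ρ → (-11,8,16)
river: ρ → (16,24,-3)
river: ρ → (-3,24,16)
river: ρ → (16,8,-11)
river: ρ → (-11,14,13)
river: ρ → (13,12,-12)
ρ-cycle length = 8 (tail of 1 descent step not counted)

8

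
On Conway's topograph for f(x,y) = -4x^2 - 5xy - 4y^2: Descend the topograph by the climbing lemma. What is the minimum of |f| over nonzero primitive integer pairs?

translate: b→-3 (≡5 mod 8), so (4,5,4)→(4,-3,3)
flip: (4,-3,3)→(3,3,4)
reduced (well bottom): (3,3,4) with a≤c, −a<b≤a
well minimum |f| = |-3| = 3 (negative-definite)

3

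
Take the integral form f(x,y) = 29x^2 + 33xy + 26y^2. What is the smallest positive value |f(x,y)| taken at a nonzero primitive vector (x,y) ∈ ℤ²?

translate: b→-25 (≡33 mod 58), so (29,33,26)→(29,-25,22)
flip: (29,-25,22)→(22,25,29)
translate: b→-19 (≡25 mod 44), so (22,25,29)→(22,-19,26)
reduced (well bottom): (22,-19,26) with a≤c, −a<b≤a
well minimum = a = 22

22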